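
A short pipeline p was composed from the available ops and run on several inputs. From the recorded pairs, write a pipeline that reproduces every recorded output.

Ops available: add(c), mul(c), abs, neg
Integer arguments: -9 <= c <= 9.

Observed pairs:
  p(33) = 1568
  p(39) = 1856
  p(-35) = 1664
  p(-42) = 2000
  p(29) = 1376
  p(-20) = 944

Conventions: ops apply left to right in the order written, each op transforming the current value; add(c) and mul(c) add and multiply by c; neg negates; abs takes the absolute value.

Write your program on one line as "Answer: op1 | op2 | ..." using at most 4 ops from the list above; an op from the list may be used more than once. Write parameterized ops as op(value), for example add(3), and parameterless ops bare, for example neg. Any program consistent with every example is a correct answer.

abs | mul(-6) | add(2) | mul(-8)

Check, running the answer program on each example:
  33 -> 33 -> -198 -> -196 -> 1568
  39 -> 39 -> -234 -> -232 -> 1856
  -35 -> 35 -> -210 -> -208 -> 1664
  -42 -> 42 -> -252 -> -250 -> 2000
  29 -> 29 -> -174 -> -172 -> 1376
  -20 -> 20 -> -120 -> -118 -> 944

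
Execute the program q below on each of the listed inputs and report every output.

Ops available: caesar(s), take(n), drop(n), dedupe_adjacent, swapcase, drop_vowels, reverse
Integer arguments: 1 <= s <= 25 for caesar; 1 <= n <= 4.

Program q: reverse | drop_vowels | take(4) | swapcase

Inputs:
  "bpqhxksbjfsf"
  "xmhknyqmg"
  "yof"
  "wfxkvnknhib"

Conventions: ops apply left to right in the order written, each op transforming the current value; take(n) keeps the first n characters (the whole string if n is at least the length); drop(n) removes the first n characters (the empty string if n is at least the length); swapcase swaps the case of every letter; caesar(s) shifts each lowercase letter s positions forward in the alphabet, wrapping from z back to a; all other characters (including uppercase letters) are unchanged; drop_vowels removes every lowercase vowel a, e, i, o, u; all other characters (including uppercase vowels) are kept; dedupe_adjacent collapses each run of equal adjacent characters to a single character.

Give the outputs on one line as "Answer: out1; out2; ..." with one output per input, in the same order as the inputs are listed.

Execution, op by op:
  "bpqhxksbjfsf" -> "fsfjbskxhqpb" -> "fsfjbskxhqpb" -> "fsfj" -> "FSFJ"
  "xmhknyqmg" -> "gmqynkhmx" -> "gmqynkhmx" -> "gmqy" -> "GMQY"
  "yof" -> "foy" -> "fy" -> "fy" -> "FY"
  "wfxkvnknhib" -> "bihnknvkxfw" -> "bhnknvkxfw" -> "bhnk" -> "BHNK"

"FSFJ"; "GMQY"; "FY"; "BHNK"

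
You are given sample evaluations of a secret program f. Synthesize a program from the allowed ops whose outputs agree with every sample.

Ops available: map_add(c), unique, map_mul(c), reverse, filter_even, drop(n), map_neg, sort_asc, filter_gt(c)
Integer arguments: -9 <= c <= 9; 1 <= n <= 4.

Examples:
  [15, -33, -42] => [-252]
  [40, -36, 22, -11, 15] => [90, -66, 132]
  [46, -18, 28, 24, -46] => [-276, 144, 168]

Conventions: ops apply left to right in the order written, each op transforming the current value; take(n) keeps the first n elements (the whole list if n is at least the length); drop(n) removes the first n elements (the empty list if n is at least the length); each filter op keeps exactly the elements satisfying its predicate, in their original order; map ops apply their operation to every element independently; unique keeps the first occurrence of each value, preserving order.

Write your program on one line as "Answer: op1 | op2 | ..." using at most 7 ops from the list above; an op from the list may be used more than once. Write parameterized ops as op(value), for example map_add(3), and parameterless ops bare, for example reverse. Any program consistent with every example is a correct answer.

reverse | map_mul(-1) | reverse | drop(2) | map_mul(-6) | reverse

Check, running the answer program on each example:
  [15, -33, -42] -> [-42, -33, 15] -> [42, 33, -15] -> [-15, 33, 42] -> [42] -> [-252] -> [-252]
  [40, -36, 22, -11, 15] -> [15, -11, 22, -36, 40] -> [-15, 11, -22, 36, -40] -> [-40, 36, -22, 11, -15] -> [-22, 11, -15] -> [132, -66, 90] -> [90, -66, 132]
  [46, -18, 28, 24, -46] -> [-46, 24, 28, -18, 46] -> [46, -24, -28, 18, -46] -> [-46, 18, -28, -24, 46] -> [-28, -24, 46] -> [168, 144, -276] -> [-276, 144, 168]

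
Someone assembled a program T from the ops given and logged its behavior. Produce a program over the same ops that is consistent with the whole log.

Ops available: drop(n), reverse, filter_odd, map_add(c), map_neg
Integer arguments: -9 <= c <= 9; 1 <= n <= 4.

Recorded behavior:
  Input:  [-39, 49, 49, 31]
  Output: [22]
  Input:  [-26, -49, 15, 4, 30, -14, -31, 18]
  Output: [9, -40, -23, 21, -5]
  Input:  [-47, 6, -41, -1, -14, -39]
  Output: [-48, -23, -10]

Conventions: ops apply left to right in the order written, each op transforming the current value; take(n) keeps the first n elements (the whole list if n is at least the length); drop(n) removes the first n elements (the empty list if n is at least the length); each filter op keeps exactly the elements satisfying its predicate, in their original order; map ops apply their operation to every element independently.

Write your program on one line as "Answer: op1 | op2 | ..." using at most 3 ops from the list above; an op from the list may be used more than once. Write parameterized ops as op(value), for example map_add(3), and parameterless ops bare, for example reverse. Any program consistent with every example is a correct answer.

drop(3) | reverse | map_add(-9)

Check, running the answer program on each example:
  [-39, 49, 49, 31] -> [31] -> [31] -> [22]
  [-26, -49, 15, 4, 30, -14, -31, 18] -> [4, 30, -14, -31, 18] -> [18, -31, -14, 30, 4] -> [9, -40, -23, 21, -5]
  [-47, 6, -41, -1, -14, -39] -> [-1, -14, -39] -> [-39, -14, -1] -> [-48, -23, -10]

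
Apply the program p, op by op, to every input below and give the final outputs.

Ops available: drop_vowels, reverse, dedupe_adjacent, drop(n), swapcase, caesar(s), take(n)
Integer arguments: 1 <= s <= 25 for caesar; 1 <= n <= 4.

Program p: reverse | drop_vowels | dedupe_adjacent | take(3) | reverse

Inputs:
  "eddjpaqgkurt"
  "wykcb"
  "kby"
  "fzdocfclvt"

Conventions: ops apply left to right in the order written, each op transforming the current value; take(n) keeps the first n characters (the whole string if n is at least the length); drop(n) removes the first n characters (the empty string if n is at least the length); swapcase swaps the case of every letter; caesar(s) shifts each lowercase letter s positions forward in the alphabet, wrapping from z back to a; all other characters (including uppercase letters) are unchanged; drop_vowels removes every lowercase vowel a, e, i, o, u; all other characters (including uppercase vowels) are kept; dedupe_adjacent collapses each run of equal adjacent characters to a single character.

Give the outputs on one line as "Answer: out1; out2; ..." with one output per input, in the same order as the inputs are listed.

"krt"; "kcb"; "kby"; "lvt"

Execution, op by op:
  "eddjpaqgkurt" -> "trukgqapjdde" -> "trkgqpjdd" -> "trkgqpjd" -> "trk" -> "krt"
  "wykcb" -> "bckyw" -> "bckyw" -> "bckyw" -> "bck" -> "kcb"
  "kby" -> "ybk" -> "ybk" -> "ybk" -> "ybk" -> "kby"
  "fzdocfclvt" -> "tvlcfcodzf" -> "tvlcfcdzf" -> "tvlcfcdzf" -> "tvl" -> "lvt"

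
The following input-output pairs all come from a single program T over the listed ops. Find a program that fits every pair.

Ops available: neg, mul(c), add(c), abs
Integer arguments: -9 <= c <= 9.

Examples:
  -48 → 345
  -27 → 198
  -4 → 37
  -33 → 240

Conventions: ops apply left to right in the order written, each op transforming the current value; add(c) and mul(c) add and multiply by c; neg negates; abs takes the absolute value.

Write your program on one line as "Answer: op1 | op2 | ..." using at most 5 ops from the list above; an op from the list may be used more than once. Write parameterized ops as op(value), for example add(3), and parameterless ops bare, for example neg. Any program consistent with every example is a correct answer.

mul(-1) | add(1) | mul(7) | add(1) | add(1)

Check, running the answer program on each example:
  -48 -> 48 -> 49 -> 343 -> 344 -> 345
  -27 -> 27 -> 28 -> 196 -> 197 -> 198
  -4 -> 4 -> 5 -> 35 -> 36 -> 37
  -33 -> 33 -> 34 -> 238 -> 239 -> 240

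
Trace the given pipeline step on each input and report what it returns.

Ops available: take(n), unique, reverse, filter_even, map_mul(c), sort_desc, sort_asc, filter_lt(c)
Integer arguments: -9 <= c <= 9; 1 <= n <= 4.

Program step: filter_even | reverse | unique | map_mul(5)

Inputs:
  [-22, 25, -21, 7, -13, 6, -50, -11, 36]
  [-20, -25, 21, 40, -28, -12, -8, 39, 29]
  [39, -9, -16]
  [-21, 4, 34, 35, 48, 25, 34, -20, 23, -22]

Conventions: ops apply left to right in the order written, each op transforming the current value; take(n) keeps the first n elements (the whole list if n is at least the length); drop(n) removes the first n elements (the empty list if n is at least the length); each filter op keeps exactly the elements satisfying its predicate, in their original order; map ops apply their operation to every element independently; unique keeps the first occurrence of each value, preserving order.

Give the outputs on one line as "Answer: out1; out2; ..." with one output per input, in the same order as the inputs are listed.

Execution, op by op:
  [-22, 25, -21, 7, -13, 6, -50, -11, 36] -> [-22, 6, -50, 36] -> [36, -50, 6, -22] -> [36, -50, 6, -22] -> [180, -250, 30, -110]
  [-20, -25, 21, 40, -28, -12, -8, 39, 29] -> [-20, 40, -28, -12, -8] -> [-8, -12, -28, 40, -20] -> [-8, -12, -28, 40, -20] -> [-40, -60, -140, 200, -100]
  [39, -9, -16] -> [-16] -> [-16] -> [-16] -> [-80]
  [-21, 4, 34, 35, 48, 25, 34, -20, 23, -22] -> [4, 34, 48, 34, -20, -22] -> [-22, -20, 34, 48, 34, 4] -> [-22, -20, 34, 48, 4] -> [-110, -100, 170, 240, 20]

[180, -250, 30, -110]; [-40, -60, -140, 200, -100]; [-80]; [-110, -100, 170, 240, 20]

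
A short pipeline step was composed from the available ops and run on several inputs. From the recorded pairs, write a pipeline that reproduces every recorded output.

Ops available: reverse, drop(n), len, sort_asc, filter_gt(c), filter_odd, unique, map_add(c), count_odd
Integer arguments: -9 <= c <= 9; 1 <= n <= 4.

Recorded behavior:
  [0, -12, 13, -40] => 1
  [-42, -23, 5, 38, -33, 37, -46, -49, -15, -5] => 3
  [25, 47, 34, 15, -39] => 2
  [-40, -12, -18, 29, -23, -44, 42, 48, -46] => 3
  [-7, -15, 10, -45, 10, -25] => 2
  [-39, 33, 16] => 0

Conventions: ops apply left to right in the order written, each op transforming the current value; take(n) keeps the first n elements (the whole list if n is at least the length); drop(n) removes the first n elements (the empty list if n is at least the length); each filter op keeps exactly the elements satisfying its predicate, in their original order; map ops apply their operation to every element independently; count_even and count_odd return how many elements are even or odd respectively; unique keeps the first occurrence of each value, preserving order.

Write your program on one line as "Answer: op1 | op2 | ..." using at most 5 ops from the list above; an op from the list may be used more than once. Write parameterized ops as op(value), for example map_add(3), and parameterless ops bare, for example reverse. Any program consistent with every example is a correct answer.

sort_asc | drop(3) | map_add(1) | filter_gt(-4) | len

Check, running the answer program on each example:
  [0, -12, 13, -40] -> [-40, -12, 0, 13] -> [13] -> [14] -> [14] -> 1
  [-42, -23, 5, 38, -33, 37, -46, -49, -15, -5] -> [-49, -46, -42, -33, -23, -15, -5, 5, 37, 38] -> [-33, -23, -15, -5, 5, 37, 38] -> [-32, -22, -14, -4, 6, 38, 39] -> [6, 38, 39] -> 3
  [25, 47, 34, 15, -39] -> [-39, 15, 25, 34, 47] -> [34, 47] -> [35, 48] -> [35, 48] -> 2
  [-40, -12, -18, 29, -23, -44, 42, 48, -46] -> [-46, -44, -40, -23, -18, -12, 29, 42, 48] -> [-23, -18, -12, 29, 42, 48] -> [-22, -17, -11, 30, 43, 49] -> [30, 43, 49] -> 3
  [-7, -15, 10, -45, 10, -25] -> [-45, -25, -15, -7, 10, 10] -> [-7, 10, 10] -> [-6, 11, 11] -> [11, 11] -> 2
  [-39, 33, 16] -> [-39, 16, 33] -> [] -> [] -> [] -> 0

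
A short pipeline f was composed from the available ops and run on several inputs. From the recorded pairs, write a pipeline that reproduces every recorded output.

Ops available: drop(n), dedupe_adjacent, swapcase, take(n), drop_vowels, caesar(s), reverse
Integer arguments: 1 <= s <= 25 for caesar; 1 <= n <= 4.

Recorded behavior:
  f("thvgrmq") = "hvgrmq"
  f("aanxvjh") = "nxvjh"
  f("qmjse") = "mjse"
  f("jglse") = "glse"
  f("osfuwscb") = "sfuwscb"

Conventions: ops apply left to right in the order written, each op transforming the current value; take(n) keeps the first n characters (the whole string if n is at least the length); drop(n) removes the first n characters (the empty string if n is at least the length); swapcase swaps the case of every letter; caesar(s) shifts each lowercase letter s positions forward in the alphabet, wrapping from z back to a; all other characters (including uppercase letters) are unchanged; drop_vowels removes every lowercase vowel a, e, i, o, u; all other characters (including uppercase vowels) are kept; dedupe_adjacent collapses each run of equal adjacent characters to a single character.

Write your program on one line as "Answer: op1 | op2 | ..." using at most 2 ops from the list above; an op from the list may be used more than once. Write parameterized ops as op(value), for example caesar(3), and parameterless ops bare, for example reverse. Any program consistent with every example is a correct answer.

dedupe_adjacent | drop(1)

Check, running the answer program on each example:
  "thvgrmq" -> "thvgrmq" -> "hvgrmq"
  "aanxvjh" -> "anxvjh" -> "nxvjh"
  "qmjse" -> "qmjse" -> "mjse"
  "jglse" -> "jglse" -> "glse"
  "osfuwscb" -> "osfuwscb" -> "sfuwscb"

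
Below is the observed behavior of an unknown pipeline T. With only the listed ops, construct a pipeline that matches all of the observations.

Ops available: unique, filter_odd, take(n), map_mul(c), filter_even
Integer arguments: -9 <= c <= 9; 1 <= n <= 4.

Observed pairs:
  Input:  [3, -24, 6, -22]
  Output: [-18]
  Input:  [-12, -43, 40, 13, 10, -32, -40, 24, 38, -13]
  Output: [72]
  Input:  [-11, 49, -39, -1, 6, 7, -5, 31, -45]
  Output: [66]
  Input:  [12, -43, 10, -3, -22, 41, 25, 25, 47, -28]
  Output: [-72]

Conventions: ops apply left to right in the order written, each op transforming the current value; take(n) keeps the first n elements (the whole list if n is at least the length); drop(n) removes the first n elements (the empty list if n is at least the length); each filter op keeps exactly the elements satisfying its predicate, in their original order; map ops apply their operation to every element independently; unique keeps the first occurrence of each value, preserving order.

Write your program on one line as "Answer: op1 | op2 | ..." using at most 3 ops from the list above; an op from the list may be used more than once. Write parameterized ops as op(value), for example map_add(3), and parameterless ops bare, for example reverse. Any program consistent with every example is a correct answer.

map_mul(-6) | take(1)

Check, running the answer program on each example:
  [3, -24, 6, -22] -> [-18, 144, -36, 132] -> [-18]
  [-12, -43, 40, 13, 10, -32, -40, 24, 38, -13] -> [72, 258, -240, -78, -60, 192, 240, -144, -228, 78] -> [72]
  [-11, 49, -39, -1, 6, 7, -5, 31, -45] -> [66, -294, 234, 6, -36, -42, 30, -186, 270] -> [66]
  [12, -43, 10, -3, -22, 41, 25, 25, 47, -28] -> [-72, 258, -60, 18, 132, -246, -150, -150, -282, 168] -> [-72]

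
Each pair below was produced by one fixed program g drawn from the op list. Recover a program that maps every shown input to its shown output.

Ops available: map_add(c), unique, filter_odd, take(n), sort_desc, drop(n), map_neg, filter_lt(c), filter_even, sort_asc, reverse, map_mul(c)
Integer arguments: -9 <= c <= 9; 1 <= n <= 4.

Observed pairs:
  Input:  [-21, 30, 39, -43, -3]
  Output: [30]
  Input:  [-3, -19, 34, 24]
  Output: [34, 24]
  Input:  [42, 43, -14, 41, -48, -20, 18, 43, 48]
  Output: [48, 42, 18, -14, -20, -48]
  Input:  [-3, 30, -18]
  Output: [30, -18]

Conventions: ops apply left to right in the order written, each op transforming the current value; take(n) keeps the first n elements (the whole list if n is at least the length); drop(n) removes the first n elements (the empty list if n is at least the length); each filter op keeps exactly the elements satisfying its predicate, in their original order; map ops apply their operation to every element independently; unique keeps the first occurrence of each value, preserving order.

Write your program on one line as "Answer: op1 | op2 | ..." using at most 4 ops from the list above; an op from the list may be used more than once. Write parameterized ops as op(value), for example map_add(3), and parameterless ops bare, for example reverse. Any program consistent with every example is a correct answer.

sort_desc | unique | filter_even

Check, running the answer program on each example:
  [-21, 30, 39, -43, -3] -> [39, 30, -3, -21, -43] -> [39, 30, -3, -21, -43] -> [30]
  [-3, -19, 34, 24] -> [34, 24, -3, -19] -> [34, 24, -3, -19] -> [34, 24]
  [42, 43, -14, 41, -48, -20, 18, 43, 48] -> [48, 43, 43, 42, 41, 18, -14, -20, -48] -> [48, 43, 42, 41, 18, -14, -20, -48] -> [48, 42, 18, -14, -20, -48]
  [-3, 30, -18] -> [30, -3, -18] -> [30, -3, -18] -> [30, -18]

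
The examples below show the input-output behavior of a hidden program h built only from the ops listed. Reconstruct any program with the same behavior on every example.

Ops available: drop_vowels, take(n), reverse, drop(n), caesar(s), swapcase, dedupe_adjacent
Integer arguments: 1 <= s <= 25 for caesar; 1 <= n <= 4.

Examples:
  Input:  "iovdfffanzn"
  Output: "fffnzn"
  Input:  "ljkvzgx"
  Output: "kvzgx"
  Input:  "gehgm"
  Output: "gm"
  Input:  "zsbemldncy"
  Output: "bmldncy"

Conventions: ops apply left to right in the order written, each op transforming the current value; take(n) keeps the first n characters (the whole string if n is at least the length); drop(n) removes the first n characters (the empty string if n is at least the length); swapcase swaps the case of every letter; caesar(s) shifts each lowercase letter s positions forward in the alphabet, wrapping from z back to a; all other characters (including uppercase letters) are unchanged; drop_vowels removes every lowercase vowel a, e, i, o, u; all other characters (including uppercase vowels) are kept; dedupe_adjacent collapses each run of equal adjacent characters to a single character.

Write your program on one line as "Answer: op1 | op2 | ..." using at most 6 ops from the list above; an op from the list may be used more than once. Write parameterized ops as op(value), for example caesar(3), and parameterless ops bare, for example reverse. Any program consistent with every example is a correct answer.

reverse | drop_vowels | swapcase | reverse | drop(2) | swapcase

Check, running the answer program on each example:
  "iovdfffanzn" -> "nznafffdvoi" -> "nznfffdv" -> "NZNFFFDV" -> "VDFFFNZN" -> "FFFNZN" -> "fffnzn"
  "ljkvzgx" -> "xgzvkjl" -> "xgzvkjl" -> "XGZVKJL" -> "LJKVZGX" -> "KVZGX" -> "kvzgx"
  "gehgm" -> "mgheg" -> "mghg" -> "MGHG" -> "GHGM" -> "GM" -> "gm"
  "zsbemldncy" -> "ycndlmebsz" -> "ycndlmbsz" -> "YCNDLMBSZ" -> "ZSBMLDNCY" -> "BMLDNCY" -> "bmldncy"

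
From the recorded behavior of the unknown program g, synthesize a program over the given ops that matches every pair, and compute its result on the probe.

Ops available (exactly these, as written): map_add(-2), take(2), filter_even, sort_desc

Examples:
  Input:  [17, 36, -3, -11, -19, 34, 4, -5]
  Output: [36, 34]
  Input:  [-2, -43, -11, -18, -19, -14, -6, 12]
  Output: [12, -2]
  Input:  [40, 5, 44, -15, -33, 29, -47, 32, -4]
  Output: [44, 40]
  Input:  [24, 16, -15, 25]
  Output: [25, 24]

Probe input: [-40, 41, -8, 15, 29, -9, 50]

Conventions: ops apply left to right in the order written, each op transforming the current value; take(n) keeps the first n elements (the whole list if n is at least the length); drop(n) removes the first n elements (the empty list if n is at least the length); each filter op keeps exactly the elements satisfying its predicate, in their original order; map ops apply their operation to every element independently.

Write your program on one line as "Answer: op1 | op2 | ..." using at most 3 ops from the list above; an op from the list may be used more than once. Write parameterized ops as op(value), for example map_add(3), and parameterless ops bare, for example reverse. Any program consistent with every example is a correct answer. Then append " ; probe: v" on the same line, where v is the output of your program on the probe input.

sort_desc | take(2) ; probe: [50, 41]

Check, running the answer program on each example:
  [17, 36, -3, -11, -19, 34, 4, -5] -> [36, 34, 17, 4, -3, -5, -11, -19] -> [36, 34]
  [-2, -43, -11, -18, -19, -14, -6, 12] -> [12, -2, -6, -11, -14, -18, -19, -43] -> [12, -2]
  [40, 5, 44, -15, -33, 29, -47, 32, -4] -> [44, 40, 32, 29, 5, -4, -15, -33, -47] -> [44, 40]
  [24, 16, -15, 25] -> [25, 24, 16, -15] -> [25, 24]
  probe: [-40, 41, -8, 15, 29, -9, 50] -> [50, 41, 29, 15, -8, -9, -40] -> [50, 41]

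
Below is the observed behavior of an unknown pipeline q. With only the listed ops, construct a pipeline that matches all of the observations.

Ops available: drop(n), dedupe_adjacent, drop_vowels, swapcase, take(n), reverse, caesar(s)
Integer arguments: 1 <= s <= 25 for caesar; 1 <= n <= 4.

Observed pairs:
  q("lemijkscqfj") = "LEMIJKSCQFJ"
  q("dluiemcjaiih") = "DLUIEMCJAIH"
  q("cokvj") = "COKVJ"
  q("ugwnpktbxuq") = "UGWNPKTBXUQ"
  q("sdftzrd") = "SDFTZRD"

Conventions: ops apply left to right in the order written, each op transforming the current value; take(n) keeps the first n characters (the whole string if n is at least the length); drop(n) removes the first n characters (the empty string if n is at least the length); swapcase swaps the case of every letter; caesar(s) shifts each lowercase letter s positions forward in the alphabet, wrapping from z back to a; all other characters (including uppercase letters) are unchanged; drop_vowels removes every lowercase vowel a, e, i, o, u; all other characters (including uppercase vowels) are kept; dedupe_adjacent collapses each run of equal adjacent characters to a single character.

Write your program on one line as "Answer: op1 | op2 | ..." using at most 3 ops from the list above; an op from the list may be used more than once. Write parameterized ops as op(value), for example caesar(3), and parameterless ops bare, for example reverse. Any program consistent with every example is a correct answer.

swapcase | dedupe_adjacent

Check, running the answer program on each example:
  "lemijkscqfj" -> "LEMIJKSCQFJ" -> "LEMIJKSCQFJ"
  "dluiemcjaiih" -> "DLUIEMCJAIIH" -> "DLUIEMCJAIH"
  "cokvj" -> "COKVJ" -> "COKVJ"
  "ugwnpktbxuq" -> "UGWNPKTBXUQ" -> "UGWNPKTBXUQ"
  "sdftzrd" -> "SDFTZRD" -> "SDFTZRD"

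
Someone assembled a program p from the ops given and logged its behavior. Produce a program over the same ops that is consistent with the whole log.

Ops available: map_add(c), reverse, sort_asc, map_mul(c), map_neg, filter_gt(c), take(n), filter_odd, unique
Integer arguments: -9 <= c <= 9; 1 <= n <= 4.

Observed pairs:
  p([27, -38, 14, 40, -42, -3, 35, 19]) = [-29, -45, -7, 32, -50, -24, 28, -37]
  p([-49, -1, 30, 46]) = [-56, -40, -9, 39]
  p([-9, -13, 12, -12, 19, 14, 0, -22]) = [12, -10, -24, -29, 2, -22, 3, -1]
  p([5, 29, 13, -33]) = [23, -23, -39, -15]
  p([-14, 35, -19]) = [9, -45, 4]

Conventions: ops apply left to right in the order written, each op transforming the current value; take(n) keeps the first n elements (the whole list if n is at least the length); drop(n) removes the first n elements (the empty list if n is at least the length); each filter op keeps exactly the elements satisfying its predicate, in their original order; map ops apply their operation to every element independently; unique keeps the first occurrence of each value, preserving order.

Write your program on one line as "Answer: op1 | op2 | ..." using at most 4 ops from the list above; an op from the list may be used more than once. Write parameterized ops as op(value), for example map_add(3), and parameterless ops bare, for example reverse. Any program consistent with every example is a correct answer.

map_add(6) | reverse | map_neg | map_add(-4)

Check, running the answer program on each example:
  [27, -38, 14, 40, -42, -3, 35, 19] -> [33, -32, 20, 46, -36, 3, 41, 25] -> [25, 41, 3, -36, 46, 20, -32, 33] -> [-25, -41, -3, 36, -46, -20, 32, -33] -> [-29, -45, -7, 32, -50, -24, 28, -37]
  [-49, -1, 30, 46] -> [-43, 5, 36, 52] -> [52, 36, 5, -43] -> [-52, -36, -5, 43] -> [-56, -40, -9, 39]
  [-9, -13, 12, -12, 19, 14, 0, -22] -> [-3, -7, 18, -6, 25, 20, 6, -16] -> [-16, 6, 20, 25, -6, 18, -7, -3] -> [16, -6, -20, -25, 6, -18, 7, 3] -> [12, -10, -24, -29, 2, -22, 3, -1]
  [5, 29, 13, -33] -> [11, 35, 19, -27] -> [-27, 19, 35, 11] -> [27, -19, -35, -11] -> [23, -23, -39, -15]
  [-14, 35, -19] -> [-8, 41, -13] -> [-13, 41, -8] -> [13, -41, 8] -> [9, -45, 4]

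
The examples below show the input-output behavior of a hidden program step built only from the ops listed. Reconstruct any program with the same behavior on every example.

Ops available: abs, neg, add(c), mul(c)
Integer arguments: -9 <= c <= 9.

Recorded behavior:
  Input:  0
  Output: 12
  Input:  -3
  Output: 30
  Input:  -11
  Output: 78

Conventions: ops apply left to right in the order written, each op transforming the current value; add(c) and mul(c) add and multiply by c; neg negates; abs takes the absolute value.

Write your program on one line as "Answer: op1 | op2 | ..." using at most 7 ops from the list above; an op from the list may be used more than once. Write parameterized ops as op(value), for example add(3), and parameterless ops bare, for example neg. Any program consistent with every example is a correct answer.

abs | add(2) | neg | mul(2) | mul(3) | abs

Check, running the answer program on each example:
  0 -> 0 -> 2 -> -2 -> -4 -> -12 -> 12
  -3 -> 3 -> 5 -> -5 -> -10 -> -30 -> 30
  -11 -> 11 -> 13 -> -13 -> -26 -> -78 -> 78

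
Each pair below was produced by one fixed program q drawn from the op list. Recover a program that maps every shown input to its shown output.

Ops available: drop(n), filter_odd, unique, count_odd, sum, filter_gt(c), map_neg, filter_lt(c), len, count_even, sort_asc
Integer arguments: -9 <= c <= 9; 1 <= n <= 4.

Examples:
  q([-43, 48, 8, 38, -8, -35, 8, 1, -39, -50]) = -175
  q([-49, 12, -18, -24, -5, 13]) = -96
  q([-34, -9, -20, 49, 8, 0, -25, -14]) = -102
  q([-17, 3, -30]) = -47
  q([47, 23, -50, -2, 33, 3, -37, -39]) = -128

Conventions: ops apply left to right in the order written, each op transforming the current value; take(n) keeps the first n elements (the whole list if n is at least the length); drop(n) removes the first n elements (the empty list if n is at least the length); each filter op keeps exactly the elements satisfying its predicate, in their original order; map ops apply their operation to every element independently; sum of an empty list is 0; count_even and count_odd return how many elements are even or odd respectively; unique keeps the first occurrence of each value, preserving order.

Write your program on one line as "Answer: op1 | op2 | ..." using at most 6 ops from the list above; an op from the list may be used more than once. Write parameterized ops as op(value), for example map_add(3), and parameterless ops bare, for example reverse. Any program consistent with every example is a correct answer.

map_neg | sort_asc | map_neg | filter_lt(0) | sum

Check, running the answer program on each example:
  [-43, 48, 8, 38, -8, -35, 8, 1, -39, -50] -> [43, -48, -8, -38, 8, 35, -8, -1, 39, 50] -> [-48, -38, -8, -8, -1, 8, 35, 39, 43, 50] -> [48, 38, 8, 8, 1, -8, -35, -39, -43, -50] -> [-8, -35, -39, -43, -50] -> -175
  [-49, 12, -18, -24, -5, 13] -> [49, -12, 18, 24, 5, -13] -> [-13, -12, 5, 18, 24, 49] -> [13, 12, -5, -18, -24, -49] -> [-5, -18, -24, -49] -> -96
  [-34, -9, -20, 49, 8, 0, -25, -14] -> [34, 9, 20, -49, -8, 0, 25, 14] -> [-49, -8, 0, 9, 14, 20, 25, 34] -> [49, 8, 0, -9, -14, -20, -25, -34] -> [-9, -14, -20, -25, -34] -> -102
  [-17, 3, -30] -> [17, -3, 30] -> [-3, 17, 30] -> [3, -17, -30] -> [-17, -30] -> -47
  [47, 23, -50, -2, 33, 3, -37, -39] -> [-47, -23, 50, 2, -33, -3, 37, 39] -> [-47, -33, -23, -3, 2, 37, 39, 50] -> [47, 33, 23, 3, -2, -37, -39, -50] -> [-2, -37, -39, -50] -> -128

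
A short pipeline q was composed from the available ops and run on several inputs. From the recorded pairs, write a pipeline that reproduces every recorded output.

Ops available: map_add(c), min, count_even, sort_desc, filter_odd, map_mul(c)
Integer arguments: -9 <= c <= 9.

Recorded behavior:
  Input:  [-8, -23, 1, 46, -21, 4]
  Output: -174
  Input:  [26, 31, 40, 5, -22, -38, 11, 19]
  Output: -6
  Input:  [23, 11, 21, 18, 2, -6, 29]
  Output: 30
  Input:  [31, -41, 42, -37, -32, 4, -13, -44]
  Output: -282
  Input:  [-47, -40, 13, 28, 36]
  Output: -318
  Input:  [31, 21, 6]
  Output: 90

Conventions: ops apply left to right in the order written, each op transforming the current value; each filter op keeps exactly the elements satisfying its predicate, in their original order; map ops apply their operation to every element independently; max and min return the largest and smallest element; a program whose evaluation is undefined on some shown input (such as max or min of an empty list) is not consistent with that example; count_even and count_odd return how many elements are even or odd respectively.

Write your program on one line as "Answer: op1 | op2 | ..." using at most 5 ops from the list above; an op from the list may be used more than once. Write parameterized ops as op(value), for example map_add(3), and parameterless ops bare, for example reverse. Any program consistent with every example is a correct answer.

filter_odd | map_add(-6) | sort_desc | map_mul(6) | min

Check, running the answer program on each example:
  [-8, -23, 1, 46, -21, 4] -> [-23, 1, -21] -> [-29, -5, -27] -> [-5, -27, -29] -> [-30, -162, -174] -> -174
  [26, 31, 40, 5, -22, -38, 11, 19] -> [31, 5, 11, 19] -> [25, -1, 5, 13] -> [25, 13, 5, -1] -> [150, 78, 30, -6] -> -6
  [23, 11, 21, 18, 2, -6, 29] -> [23, 11, 21, 29] -> [17, 5, 15, 23] -> [23, 17, 15, 5] -> [138, 102, 90, 30] -> 30
  [31, -41, 42, -37, -32, 4, -13, -44] -> [31, -41, -37, -13] -> [25, -47, -43, -19] -> [25, -19, -43, -47] -> [150, -114, -258, -282] -> -282
  [-47, -40, 13, 28, 36] -> [-47, 13] -> [-53, 7] -> [7, -53] -> [42, -318] -> -318
  [31, 21, 6] -> [31, 21] -> [25, 15] -> [25, 15] -> [150, 90] -> 90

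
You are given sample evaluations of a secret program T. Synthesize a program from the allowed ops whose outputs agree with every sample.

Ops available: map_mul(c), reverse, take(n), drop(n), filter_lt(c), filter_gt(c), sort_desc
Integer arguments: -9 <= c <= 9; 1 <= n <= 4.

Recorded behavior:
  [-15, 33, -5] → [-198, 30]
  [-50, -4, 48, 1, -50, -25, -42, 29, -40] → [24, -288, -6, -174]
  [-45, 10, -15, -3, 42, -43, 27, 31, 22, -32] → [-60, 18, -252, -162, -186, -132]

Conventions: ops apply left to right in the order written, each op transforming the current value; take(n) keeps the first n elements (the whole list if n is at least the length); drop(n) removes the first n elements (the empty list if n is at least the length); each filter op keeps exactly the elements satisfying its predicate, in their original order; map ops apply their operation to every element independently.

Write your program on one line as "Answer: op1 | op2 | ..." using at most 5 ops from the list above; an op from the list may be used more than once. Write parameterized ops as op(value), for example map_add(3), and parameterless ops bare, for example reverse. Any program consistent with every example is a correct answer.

reverse | filter_gt(-6) | map_mul(-6) | reverse

Check, running the answer program on each example:
  [-15, 33, -5] -> [-5, 33, -15] -> [-5, 33] -> [30, -198] -> [-198, 30]
  [-50, -4, 48, 1, -50, -25, -42, 29, -40] -> [-40, 29, -42, -25, -50, 1, 48, -4, -50] -> [29, 1, 48, -4] -> [-174, -6, -288, 24] -> [24, -288, -6, -174]
  [-45, 10, -15, -3, 42, -43, 27, 31, 22, -32] -> [-32, 22, 31, 27, -43, 42, -3, -15, 10, -45] -> [22, 31, 27, 42, -3, 10] -> [-132, -186, -162, -252, 18, -60] -> [-60, 18, -252, -162, -186, -132]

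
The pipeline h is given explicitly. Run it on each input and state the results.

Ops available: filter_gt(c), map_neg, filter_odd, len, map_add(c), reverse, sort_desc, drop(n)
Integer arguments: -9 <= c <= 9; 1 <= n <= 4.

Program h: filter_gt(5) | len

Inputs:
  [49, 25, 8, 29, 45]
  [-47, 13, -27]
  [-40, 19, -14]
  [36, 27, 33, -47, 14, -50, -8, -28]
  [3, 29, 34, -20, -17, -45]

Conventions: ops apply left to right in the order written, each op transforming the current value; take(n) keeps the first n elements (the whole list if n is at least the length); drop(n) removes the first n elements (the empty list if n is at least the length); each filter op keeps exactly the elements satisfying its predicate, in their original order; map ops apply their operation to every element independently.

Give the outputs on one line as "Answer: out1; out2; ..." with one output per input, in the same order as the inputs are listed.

Execution, op by op:
  [49, 25, 8, 29, 45] -> [49, 25, 8, 29, 45] -> 5
  [-47, 13, -27] -> [13] -> 1
  [-40, 19, -14] -> [19] -> 1
  [36, 27, 33, -47, 14, -50, -8, -28] -> [36, 27, 33, 14] -> 4
  [3, 29, 34, -20, -17, -45] -> [29, 34] -> 2

5; 1; 1; 4; 2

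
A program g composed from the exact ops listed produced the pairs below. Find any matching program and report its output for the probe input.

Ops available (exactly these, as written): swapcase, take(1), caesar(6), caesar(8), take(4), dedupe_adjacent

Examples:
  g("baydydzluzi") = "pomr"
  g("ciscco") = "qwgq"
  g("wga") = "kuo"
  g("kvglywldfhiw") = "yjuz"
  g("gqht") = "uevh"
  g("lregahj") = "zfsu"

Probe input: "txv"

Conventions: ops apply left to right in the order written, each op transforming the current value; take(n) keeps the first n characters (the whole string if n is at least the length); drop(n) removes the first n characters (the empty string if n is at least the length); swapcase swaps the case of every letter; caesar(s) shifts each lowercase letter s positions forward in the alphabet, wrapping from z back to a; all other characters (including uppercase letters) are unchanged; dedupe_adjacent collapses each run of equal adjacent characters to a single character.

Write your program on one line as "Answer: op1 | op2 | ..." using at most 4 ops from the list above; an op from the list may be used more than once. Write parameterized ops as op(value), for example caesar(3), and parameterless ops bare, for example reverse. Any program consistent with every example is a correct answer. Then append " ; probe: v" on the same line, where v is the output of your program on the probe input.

take(4) | caesar(8) | caesar(6) ; probe: "hlj"

Check, running the answer program on each example:
  "baydydzluzi" -> "bayd" -> "jigl" -> "pomr"
  "ciscco" -> "cisc" -> "kqak" -> "qwgq"
  "wga" -> "wga" -> "eoi" -> "kuo"
  "kvglywldfhiw" -> "kvgl" -> "sdot" -> "yjuz"
  "gqht" -> "gqht" -> "oypb" -> "uevh"
  "lregahj" -> "lreg" -> "tzmo" -> "zfsu"
  probe: "txv" -> "txv" -> "bfd" -> "hlj"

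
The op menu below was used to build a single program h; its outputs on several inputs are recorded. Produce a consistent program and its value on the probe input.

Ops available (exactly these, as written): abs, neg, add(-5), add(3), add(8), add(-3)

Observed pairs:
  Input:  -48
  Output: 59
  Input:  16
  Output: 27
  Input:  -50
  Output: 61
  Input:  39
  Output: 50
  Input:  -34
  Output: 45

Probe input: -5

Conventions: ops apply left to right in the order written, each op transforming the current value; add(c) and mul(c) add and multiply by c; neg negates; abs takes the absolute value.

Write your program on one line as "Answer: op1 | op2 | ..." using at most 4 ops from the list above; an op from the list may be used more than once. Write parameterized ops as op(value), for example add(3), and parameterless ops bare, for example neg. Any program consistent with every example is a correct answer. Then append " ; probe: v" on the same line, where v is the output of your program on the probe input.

abs | add(3) | add(8) ; probe: 16

Check, running the answer program on each example:
  -48 -> 48 -> 51 -> 59
  16 -> 16 -> 19 -> 27
  -50 -> 50 -> 53 -> 61
  39 -> 39 -> 42 -> 50
  -34 -> 34 -> 37 -> 45
  probe: -5 -> 5 -> 8 -> 16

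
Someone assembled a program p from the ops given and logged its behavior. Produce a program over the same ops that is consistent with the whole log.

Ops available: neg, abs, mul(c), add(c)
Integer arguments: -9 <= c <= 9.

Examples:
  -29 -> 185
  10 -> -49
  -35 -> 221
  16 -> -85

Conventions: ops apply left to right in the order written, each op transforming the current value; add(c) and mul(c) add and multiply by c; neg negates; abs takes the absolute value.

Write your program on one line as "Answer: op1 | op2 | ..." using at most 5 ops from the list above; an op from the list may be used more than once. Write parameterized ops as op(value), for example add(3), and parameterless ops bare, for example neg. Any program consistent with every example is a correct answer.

neg | mul(6) | add(4) | add(7)

Check, running the answer program on each example:
  -29 -> 29 -> 174 -> 178 -> 185
  10 -> -10 -> -60 -> -56 -> -49
  -35 -> 35 -> 210 -> 214 -> 221
  16 -> -16 -> -96 -> -92 -> -85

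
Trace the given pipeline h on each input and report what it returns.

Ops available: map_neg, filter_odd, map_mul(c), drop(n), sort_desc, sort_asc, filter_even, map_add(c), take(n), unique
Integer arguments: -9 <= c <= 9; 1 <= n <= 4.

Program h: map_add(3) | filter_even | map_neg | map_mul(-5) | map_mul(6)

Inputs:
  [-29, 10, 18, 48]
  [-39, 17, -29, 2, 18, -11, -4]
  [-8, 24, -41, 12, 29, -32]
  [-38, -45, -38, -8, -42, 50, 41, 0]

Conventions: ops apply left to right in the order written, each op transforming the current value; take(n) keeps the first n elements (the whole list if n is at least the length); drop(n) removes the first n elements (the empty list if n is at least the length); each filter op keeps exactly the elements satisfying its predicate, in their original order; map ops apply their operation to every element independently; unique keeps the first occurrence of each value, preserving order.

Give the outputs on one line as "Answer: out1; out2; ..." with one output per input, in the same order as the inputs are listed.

Execution, op by op:
  [-29, 10, 18, 48] -> [-26, 13, 21, 51] -> [-26] -> [26] -> [-130] -> [-780]
  [-39, 17, -29, 2, 18, -11, -4] -> [-36, 20, -26, 5, 21, -8, -1] -> [-36, 20, -26, -8] -> [36, -20, 26, 8] -> [-180, 100, -130, -40] -> [-1080, 600, -780, -240]
  [-8, 24, -41, 12, 29, -32] -> [-5, 27, -38, 15, 32, -29] -> [-38, 32] -> [38, -32] -> [-190, 160] -> [-1140, 960]
  [-38, -45, -38, -8, -42, 50, 41, 0] -> [-35, -42, -35, -5, -39, 53, 44, 3] -> [-42, 44] -> [42, -44] -> [-210, 220] -> [-1260, 1320]

[-780]; [-1080, 600, -780, -240]; [-1140, 960]; [-1260, 1320]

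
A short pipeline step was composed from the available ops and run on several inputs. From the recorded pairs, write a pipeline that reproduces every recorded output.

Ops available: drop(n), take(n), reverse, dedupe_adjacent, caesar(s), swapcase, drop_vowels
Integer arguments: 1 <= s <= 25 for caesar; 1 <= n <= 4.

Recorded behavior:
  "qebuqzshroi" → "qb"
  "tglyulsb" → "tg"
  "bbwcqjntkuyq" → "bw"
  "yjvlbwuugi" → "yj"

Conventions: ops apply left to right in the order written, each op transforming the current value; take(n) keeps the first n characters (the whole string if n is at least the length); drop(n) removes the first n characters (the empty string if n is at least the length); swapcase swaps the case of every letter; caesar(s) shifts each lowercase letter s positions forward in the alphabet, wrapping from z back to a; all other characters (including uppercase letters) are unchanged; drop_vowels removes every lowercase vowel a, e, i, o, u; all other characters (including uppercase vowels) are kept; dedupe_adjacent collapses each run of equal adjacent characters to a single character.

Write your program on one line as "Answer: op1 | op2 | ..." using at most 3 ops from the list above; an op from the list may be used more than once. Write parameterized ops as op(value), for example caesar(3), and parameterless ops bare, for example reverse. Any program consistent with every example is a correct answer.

dedupe_adjacent | drop_vowels | take(2)

Check, running the answer program on each example:
  "qebuqzshroi" -> "qebuqzshroi" -> "qbqzshr" -> "qb"
  "tglyulsb" -> "tglyulsb" -> "tglylsb" -> "tg"
  "bbwcqjntkuyq" -> "bwcqjntkuyq" -> "bwcqjntkyq" -> "bw"
  "yjvlbwuugi" -> "yjvlbwugi" -> "yjvlbwg" -> "yj"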